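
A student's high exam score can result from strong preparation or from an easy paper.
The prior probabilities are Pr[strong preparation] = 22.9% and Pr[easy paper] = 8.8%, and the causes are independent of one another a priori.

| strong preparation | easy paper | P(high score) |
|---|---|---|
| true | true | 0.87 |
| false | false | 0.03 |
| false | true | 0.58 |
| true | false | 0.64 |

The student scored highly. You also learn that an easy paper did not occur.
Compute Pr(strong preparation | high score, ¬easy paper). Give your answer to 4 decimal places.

Enumerate both values of strong preparation and weight by the priors:
  P(high score | ¬easy paper) = 0.03·0.771 + 0.64·0.229
        = 0.023130 + 0.146560 = 0.169690
Configurations with strong preparation contribute 0.146560, so
  P(strong preparation | high score, ¬easy paper) = 0.146560 / 0.169690 ≈ 0.8637

Pr(strong preparation | high score, ¬easy paper) ≈ 0.8637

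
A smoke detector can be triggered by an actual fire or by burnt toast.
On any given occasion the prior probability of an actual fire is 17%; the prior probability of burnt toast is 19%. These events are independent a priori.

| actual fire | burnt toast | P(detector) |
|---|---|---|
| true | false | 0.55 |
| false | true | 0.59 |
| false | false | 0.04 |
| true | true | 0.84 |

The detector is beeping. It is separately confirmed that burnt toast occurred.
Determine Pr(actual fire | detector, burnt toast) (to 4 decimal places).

Pr(actual fire | detector, burnt toast) ≈ 0.2258

For the numerator, keep only actual fire=true terms: 0.84×0.17 = 0.142800
Normalizer over all consistent configurations: 0.59×0.83 + 0.84×0.17 = 0.632500
Posterior = 0.142800 / 0.632500 ≈ 0.2258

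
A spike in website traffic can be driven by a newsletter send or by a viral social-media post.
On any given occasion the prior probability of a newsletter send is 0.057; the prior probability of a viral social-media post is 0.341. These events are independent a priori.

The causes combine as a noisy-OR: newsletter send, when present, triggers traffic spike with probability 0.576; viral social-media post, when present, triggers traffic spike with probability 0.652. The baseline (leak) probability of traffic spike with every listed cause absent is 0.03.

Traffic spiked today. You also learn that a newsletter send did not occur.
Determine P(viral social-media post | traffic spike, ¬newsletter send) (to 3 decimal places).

P(viral social-media post | traffic spike, ¬newsletter send) ≈ 0.920

Under noisy-OR, P(traffic spike | causes) = 1 − (1−0.03)·∏(1−qᵢ) over the active causes.
Sum P(traffic spike|·) weighted by the priors over both values of viral social-media post:
  P(traffic spike | ¬newsletter send) = 0.03·0.659 + 0.66244·0.341
        = 0.019770 + 0.225892 = 0.245662
The terms with viral social-media post present sum to 0.225892, so
  P(viral social-media post | traffic spike, ¬newsletter send) = 0.225892 / 0.245662 ≈ 0.920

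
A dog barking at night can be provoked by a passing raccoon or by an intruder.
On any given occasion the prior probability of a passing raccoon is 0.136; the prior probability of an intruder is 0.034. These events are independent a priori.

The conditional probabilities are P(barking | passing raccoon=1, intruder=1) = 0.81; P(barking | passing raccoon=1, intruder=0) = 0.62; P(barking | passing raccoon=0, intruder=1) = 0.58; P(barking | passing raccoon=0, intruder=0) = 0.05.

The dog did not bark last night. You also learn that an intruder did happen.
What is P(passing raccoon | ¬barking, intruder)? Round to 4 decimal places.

P(passing raccoon | ¬barking, intruder) ≈ 0.0665

Numerator (weight on configurations with passing raccoon): 0.19×0.136 = 0.025840
The normalizing constant is 0.42×0.864 + 0.19×0.136 = 0.388720
P(passing raccoon | ¬barking, intruder) = 0.025840/0.388720 ≈ 0.0665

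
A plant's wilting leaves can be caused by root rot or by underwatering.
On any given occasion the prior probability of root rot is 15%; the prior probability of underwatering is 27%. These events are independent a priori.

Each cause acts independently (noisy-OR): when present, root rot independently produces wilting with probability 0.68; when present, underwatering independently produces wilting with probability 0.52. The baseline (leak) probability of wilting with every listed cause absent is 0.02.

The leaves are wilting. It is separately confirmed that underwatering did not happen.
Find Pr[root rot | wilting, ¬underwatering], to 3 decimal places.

Under noisy-OR, P(wilting | causes) = 1 − (1−0.02)·∏(1−qᵢ) over the active causes.
Numerator (weight on configurations with root rot): 0.6864×0.15 = 0.102960
The normalizing constant is 0.02×0.85 + 0.6864×0.15 = 0.119960
Posterior = 0.102960 / 0.119960 ≈ 0.858

Pr[root rot | wilting, ¬underwatering] ≈ 0.858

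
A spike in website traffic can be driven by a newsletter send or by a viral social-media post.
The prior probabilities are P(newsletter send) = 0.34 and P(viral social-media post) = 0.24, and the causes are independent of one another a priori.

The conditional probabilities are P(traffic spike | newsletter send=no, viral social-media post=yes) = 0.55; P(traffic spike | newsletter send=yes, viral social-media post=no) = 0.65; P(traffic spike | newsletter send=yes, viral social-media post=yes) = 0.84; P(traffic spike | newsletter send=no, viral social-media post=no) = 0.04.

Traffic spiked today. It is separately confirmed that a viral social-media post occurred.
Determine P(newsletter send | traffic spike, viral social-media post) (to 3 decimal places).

P(traffic spike | viral social-media post) = 0.55×0.66 + 0.84×0.34 = 0.363000 + 0.285600 = 0.648600
The newsletter send-present share is 0.84×0.34 = 0.285600.
Hence the posterior is 0.285600/0.648600 ≈ 0.440.

P(newsletter send | traffic spike, viral social-media post) ≈ 0.440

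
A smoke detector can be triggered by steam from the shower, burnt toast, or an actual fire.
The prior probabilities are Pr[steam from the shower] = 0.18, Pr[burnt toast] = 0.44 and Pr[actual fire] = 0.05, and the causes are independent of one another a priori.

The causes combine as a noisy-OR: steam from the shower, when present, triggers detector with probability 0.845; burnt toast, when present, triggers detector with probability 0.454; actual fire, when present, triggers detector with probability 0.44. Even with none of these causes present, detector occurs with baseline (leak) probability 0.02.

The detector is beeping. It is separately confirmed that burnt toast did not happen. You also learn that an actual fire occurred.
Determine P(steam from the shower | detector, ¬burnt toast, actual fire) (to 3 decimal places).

Under noisy-OR, P(detector | causes) = 1 − (1−0.02)·∏(1−qᵢ) over the active causes.
P(detector | ¬burnt toast, actual fire) = 0.4512×0.82 + 0.914936×0.18 = 0.369984 + 0.164688 = 0.534672
Restricting to configurations with steam from the shower present: 0.914936×0.18 = 0.164688.
P(steam from the shower | detector, ¬burnt toast, actual fire) = 0.164688 / 0.534672 ≈ 0.308

P(steam from the shower | detector, ¬burnt toast, actual fire) ≈ 0.308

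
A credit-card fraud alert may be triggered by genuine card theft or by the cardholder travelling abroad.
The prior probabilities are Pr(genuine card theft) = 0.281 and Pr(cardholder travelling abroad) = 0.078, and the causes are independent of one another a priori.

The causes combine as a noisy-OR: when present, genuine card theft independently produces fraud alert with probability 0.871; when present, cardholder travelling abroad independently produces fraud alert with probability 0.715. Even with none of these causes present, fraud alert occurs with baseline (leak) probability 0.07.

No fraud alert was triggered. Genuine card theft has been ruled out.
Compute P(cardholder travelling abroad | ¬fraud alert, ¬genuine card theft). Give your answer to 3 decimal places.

P(cardholder travelling abroad | ¬fraud alert, ¬genuine card theft) ≈ 0.024

Under noisy-OR, P(fraud alert | causes) = 1 − (1−0.07)·∏(1−qᵢ) over the active causes.
Sum P(¬fraud alert|·) weighted by the priors over both values of cardholder travelling abroad:
  P(¬fraud alert | ¬genuine card theft) = 0.93·0.922 + 0.26505·0.078
        = 0.857460 + 0.020674 = 0.878134
The terms with cardholder travelling abroad present sum to 0.020674, so
  P(cardholder travelling abroad | ¬fraud alert, ¬genuine card theft) = 0.020674 / 0.878134 ≈ 0.024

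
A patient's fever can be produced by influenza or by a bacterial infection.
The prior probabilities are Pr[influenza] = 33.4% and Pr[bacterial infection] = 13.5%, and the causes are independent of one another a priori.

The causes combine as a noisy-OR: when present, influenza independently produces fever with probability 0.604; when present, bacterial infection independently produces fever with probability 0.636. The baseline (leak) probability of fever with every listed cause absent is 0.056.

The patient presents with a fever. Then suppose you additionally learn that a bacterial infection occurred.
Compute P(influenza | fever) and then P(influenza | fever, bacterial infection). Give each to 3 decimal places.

Under noisy-OR, P(fever | causes) = 1 − (1−0.056)·∏(1−qᵢ) over the active causes.
P(fever) = 0.056×0.666×0.865 + 0.656384×0.666×0.135 + 0.626176×0.334×0.865 + 0.863928×0.334×0.135 = 0.032261 + 0.059015 + 0.180909 + 0.038955 = 0.311140
Of this, 0.219864 comes from 0.180909 + 0.038955 (the influenza=true cases).
P(influenza | fever) = 0.219864 / 0.311140 ≈ 0.707

Now also conditioning on bacterial infection=true:
P(fever | bacterial infection) = 0.656384×0.666 + 0.863928×0.334 = 0.437152 + 0.288552 = 0.725704
Restricting to configurations with influenza present: 0.863928×0.334 = 0.288552.
Hence the posterior is 0.288552/0.725704 ≈ 0.398.

P(influenza | fever) ≈ 0.707; P(influenza | fever, bacterial infection) ≈ 0.398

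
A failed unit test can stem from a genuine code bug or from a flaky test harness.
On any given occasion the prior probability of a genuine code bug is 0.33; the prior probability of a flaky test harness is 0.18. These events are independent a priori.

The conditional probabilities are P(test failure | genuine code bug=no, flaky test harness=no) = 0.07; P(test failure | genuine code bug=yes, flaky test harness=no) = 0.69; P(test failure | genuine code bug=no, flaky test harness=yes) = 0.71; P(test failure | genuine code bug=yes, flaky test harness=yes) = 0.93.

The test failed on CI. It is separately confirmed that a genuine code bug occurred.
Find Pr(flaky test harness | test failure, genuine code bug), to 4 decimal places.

Sum P(test failure|·) weighted by the priors over both values of flaky test harness:
  P(test failure | genuine code bug) = 0.69×0.82 + 0.93×0.18
        = 0.565800 + 0.167400 = 0.733200
Configurations with flaky test harness contribute 0.167400, so
  P(flaky test harness | test failure, genuine code bug) = 0.167400 / 0.733200 ≈ 0.2283

Pr(flaky test harness | test failure, genuine code bug) ≈ 0.2283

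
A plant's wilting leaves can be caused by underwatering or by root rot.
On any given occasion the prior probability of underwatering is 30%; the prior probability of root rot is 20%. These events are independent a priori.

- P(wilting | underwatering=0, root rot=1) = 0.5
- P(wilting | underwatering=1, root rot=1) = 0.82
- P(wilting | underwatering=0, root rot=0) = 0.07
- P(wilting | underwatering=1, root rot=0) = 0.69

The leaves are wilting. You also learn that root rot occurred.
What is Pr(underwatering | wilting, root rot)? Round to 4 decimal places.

P(wilting | root rot) = 0.5×0.7 + 0.82×0.3 = 0.350000 + 0.246000 = 0.596000
The underwatering-present share is 0.82×0.3 = 0.246000.
So P(underwatering | wilting, root rot) = 0.246000/0.596000 ≈ 0.4128.

Pr(underwatering | wilting, root rot) ≈ 0.4128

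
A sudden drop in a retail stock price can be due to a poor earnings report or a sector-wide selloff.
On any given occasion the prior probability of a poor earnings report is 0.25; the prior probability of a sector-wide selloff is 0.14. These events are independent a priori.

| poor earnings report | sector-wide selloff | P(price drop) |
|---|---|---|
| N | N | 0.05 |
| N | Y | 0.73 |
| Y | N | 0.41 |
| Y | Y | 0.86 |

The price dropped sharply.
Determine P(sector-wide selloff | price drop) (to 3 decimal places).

P(sector-wide selloff | price drop) ≈ 0.470

For the numerator, keep only sector-wide selloff=true terms: 0.076650 + 0.030100 = 0.106750
Normalizer over all consistent configurations: 0.05×0.75×0.86 + 0.73×0.75×0.14 + 0.41×0.25×0.86 + 0.86×0.25×0.14 = 0.227150
P(sector-wide selloff | price drop) = 0.106750/0.227150 ≈ 0.470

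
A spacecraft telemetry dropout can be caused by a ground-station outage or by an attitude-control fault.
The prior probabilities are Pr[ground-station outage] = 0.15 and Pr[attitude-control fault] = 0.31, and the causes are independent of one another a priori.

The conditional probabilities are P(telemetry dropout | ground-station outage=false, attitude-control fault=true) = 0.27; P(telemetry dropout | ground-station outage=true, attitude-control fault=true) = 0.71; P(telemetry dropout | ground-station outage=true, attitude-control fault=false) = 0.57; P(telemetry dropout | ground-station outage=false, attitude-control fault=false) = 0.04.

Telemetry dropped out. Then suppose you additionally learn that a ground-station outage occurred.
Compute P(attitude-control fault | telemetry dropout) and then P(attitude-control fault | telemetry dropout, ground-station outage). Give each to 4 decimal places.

For the numerator, keep only attitude-control fault=true terms: 0.071145 + 0.033015 = 0.104160
The normalizing constant is 0.04×0.85×0.69 + 0.27×0.85×0.31 + 0.57×0.15×0.69 + 0.71×0.15×0.31 = 0.186615
P(attitude-control fault | telemetry dropout) = 0.104160/0.186615 ≈ 0.5582

Now condition on the additional information:
P(telemetry dropout | ground-station outage) = 0.57*0.69 + 0.71*0.31 = 0.393300 + 0.220100 = 0.613400
Restricting to configurations with attitude-control fault present: 0.71*0.31 = 0.220100.
P(attitude-control fault | telemetry dropout, ground-station outage) = 0.220100 / 0.613400 ≈ 0.3588

P(attitude-control fault | telemetry dropout) ≈ 0.5582; P(attitude-control fault | telemetry dropout, ground-station outage) ≈ 0.3588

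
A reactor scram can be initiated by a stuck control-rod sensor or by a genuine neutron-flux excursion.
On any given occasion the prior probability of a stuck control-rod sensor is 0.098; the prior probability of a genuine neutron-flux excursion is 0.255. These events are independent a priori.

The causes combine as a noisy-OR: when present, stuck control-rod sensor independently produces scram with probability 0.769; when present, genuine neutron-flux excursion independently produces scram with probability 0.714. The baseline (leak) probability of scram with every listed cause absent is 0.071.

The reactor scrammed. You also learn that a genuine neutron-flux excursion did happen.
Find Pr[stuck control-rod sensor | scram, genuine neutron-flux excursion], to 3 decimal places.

Pr[stuck control-rod sensor | scram, genuine neutron-flux excursion] ≈ 0.122

Under noisy-OR, P(scram | causes) = 1 − (1−0.071)·∏(1−qᵢ) over the active causes.
Weight on stuck control-rod sensor=true, given the evidence: 0.938625*0.098 = 0.091985
The normalizing constant is 0.734306*0.902 + 0.938625*0.098 = 0.754329
Posterior = 0.091985 / 0.754329 ≈ 0.122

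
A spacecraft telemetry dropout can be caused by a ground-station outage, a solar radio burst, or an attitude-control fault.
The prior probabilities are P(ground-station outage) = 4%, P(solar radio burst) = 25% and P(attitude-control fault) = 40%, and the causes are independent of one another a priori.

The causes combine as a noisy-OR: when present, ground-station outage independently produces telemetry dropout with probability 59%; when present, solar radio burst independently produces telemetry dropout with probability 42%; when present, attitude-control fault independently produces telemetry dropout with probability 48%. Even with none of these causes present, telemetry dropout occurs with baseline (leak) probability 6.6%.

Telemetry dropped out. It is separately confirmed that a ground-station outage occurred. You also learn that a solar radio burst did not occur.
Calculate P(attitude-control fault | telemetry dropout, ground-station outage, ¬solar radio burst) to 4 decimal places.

P(attitude-control fault | telemetry dropout, ground-station outage, ¬solar radio burst) ≈ 0.4639

Under noisy-OR, P(telemetry dropout | causes) = 1 − (1−0.066)·∏(1−qᵢ) over the active causes.
Enumerate both values of attitude-control fault and weight by the priors:
  P(telemetry dropout | ground-station outage, ¬solar radio burst) = 0.61706·0.6 + 0.800871·0.4
        = 0.370236 + 0.320348 = 0.690584
Configurations with attitude-control fault contribute 0.320348, so
  P(attitude-control fault | telemetry dropout, ground-station outage, ¬solar radio burst) = 0.320348 / 0.690584 ≈ 0.4639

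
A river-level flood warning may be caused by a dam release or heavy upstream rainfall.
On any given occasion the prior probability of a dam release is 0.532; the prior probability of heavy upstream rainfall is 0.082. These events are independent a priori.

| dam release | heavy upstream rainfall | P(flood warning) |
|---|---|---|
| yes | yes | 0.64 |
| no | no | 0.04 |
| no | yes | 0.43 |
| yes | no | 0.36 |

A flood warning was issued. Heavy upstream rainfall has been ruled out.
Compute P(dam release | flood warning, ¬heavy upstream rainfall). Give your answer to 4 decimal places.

Sum P(flood warning|·) weighted by the priors over both values of dam release:
  P(flood warning | ¬heavy upstream rainfall) = 0.04*0.468 + 0.36*0.532
        = 0.018720 + 0.191520 = 0.210240
The terms with dam release present sum to 0.191520, so
  P(dam release | flood warning, ¬heavy upstream rainfall) = 0.191520 / 0.210240 ≈ 0.9110

P(dam release | flood warning, ¬heavy upstream rainfall) ≈ 0.9110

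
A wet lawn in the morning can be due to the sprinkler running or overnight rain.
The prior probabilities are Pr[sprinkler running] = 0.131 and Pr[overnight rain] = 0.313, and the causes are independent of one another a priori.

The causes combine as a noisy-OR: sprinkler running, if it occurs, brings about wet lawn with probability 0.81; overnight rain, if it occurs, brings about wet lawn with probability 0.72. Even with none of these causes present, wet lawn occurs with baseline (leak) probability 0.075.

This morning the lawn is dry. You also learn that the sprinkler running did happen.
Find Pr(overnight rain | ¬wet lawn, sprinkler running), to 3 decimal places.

Pr(overnight rain | ¬wet lawn, sprinkler running) ≈ 0.113

Under noisy-OR, P(wet lawn | causes) = 1 − (1−0.075)·∏(1−qᵢ) over the active causes.
Weight on overnight rain=true, given the evidence: 0.04921×0.313 = 0.015403
Normalizer over all consistent configurations: 0.17575×0.687 + 0.04921×0.313 = 0.136143
Posterior = 0.015403 / 0.136143 ≈ 0.113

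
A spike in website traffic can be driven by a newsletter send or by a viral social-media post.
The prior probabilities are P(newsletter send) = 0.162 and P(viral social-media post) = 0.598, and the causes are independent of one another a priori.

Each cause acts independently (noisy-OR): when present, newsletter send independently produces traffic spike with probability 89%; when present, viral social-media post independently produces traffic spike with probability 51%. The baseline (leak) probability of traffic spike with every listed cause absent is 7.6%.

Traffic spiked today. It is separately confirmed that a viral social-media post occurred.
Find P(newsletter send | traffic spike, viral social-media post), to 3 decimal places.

P(newsletter send | traffic spike, viral social-media post) ≈ 0.251

Under noisy-OR, P(traffic spike | causes) = 1 − (1−0.076)·∏(1−qᵢ) over the active causes.
Enumerate both values of newsletter send and weight by the priors:
  P(traffic spike | viral social-media post) = 0.54724×0.838 + 0.950196×0.162
        = 0.458587 + 0.153932 = 0.612519
The terms with newsletter send present sum to 0.153932, so
  P(newsletter send | traffic spike, viral social-media post) = 0.153932 / 0.612519 ≈ 0.251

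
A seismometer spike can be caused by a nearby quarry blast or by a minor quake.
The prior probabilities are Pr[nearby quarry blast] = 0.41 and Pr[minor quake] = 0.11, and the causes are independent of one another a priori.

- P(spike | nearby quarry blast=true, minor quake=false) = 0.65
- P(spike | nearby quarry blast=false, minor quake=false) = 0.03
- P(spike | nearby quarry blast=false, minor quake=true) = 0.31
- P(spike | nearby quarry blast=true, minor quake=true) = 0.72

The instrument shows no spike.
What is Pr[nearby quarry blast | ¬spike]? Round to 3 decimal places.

Sum P(¬spike|·) weighted by the priors over the 4 (nearby quarry blast, minor quake) configurations:
  P(¬spike) = 0.97×0.59×0.89 + 0.69×0.59×0.11 + 0.35×0.41×0.89 + 0.28×0.41×0.11
        = 0.509347 + 0.044781 + 0.127715 + 0.012628 = 0.694471
Keeping only the nearby quarry blast-present terms gives 0.140343, so
  P(nearby quarry blast | ¬spike) = 0.140343 / 0.694471 ≈ 0.202

Pr[nearby quarry blast | ¬spike] ≈ 0.202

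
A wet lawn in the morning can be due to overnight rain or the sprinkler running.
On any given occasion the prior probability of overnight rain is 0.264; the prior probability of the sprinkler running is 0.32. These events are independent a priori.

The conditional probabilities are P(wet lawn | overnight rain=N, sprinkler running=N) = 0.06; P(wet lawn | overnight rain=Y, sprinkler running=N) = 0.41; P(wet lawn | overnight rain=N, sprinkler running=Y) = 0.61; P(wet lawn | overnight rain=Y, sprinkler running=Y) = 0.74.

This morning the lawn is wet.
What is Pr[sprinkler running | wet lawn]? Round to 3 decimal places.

Pr[sprinkler running | wet lawn] ≈ 0.666

P(wet lawn) = 0.06*0.736*0.68 + 0.61*0.736*0.32 + 0.41*0.264*0.68 + 0.74*0.264*0.32 = 0.030029 + 0.143667 + 0.073603 + 0.062515 = 0.309814
The sprinkler running-present share is 0.143667 + 0.062515 = 0.206182.
So P(sprinkler running | wet lawn) = 0.206182/0.309814 ≈ 0.666.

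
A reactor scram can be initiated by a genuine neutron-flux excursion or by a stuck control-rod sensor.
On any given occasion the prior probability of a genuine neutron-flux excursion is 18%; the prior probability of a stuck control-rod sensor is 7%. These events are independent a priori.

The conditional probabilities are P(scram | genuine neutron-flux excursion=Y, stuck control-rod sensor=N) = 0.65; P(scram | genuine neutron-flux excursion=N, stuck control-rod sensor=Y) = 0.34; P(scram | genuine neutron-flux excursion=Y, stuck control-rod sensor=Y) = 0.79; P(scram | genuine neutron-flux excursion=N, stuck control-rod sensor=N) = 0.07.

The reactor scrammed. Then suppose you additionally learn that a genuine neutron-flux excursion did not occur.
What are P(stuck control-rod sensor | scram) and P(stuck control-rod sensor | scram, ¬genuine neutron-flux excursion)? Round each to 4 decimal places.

Sum P(scram|·) weighted by the priors over the 4 (genuine neutron-flux excursion, stuck control-rod sensor) configurations:
  P(scram) = 0.07×0.82×0.93 + 0.34×0.82×0.07 + 0.65×0.18×0.93 + 0.79×0.18×0.07
        = 0.053382 + 0.019516 + 0.108810 + 0.009954 = 0.191662
Keeping only the stuck control-rod sensor-present terms gives 0.029470, so
  P(stuck control-rod sensor | scram) = 0.029470 / 0.191662 ≈ 0.1538

Now condition on the additional information:
Enumerate both values of stuck control-rod sensor and weight by the priors:
  P(scram | ¬genuine neutron-flux excursion) = 0.07·0.93 + 0.34·0.07
        = 0.065100 + 0.023800 = 0.088900
Keeping only the stuck control-rod sensor-present terms gives 0.023800, so
  P(stuck control-rod sensor | scram, ¬genuine neutron-flux excursion) = 0.023800 / 0.088900 ≈ 0.2677
With genuine neutron-flux excursion excluded, stuck control-rod sensor must carry more of the explanatory weight for the scram.

P(stuck control-rod sensor | scram) ≈ 0.1538; P(stuck control-rod sensor | scram, ¬genuine neutron-flux excursion) ≈ 0.2677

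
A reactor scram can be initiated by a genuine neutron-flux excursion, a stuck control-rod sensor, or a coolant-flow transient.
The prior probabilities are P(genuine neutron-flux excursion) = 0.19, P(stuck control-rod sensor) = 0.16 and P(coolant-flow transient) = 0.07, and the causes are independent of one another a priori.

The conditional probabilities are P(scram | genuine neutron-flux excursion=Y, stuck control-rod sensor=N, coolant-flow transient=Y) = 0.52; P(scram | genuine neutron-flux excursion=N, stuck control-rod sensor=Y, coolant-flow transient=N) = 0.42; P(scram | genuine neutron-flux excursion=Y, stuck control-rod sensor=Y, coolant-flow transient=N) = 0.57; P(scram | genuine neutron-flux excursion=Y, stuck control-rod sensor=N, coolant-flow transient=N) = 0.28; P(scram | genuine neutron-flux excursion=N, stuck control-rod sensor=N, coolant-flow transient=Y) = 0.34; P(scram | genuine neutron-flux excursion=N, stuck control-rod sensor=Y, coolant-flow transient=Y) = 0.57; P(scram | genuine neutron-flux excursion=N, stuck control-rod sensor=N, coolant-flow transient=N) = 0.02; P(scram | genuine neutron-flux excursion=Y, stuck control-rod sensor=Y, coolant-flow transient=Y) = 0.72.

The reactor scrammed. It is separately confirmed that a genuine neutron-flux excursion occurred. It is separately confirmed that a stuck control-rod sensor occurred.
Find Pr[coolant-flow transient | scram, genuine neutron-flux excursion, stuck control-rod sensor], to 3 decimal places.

Weight on coolant-flow transient=true, given the evidence: 0.72·0.07 = 0.050400
Denominator P(scram | genuine neutron-flux excursion, stuck control-rod sensor): 0.57·0.93 + 0.72·0.07 = 0.580500
Posterior = 0.050400 / 0.580500 ≈ 0.087

Pr[coolant-flow transient | scram, genuine neutron-flux excursion, stuck control-rod sensor] ≈ 0.087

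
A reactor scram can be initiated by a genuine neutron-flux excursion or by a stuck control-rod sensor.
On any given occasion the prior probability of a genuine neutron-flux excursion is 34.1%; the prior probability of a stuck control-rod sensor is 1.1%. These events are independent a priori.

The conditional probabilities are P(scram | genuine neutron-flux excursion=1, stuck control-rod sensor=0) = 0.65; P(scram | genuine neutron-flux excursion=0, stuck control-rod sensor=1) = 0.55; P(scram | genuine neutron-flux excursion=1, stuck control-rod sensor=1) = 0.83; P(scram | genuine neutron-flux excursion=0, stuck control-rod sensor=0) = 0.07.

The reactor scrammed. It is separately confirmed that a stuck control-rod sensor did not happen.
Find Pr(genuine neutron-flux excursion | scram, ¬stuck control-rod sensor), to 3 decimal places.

Numerator (weight on configurations with genuine neutron-flux excursion): 0.65*0.341 = 0.221650
Denominator P(scram | ¬stuck control-rod sensor): 0.07*0.659 + 0.65*0.341 = 0.267780
Posterior = 0.221650 / 0.267780 ≈ 0.828

Pr(genuine neutron-flux excursion | scram, ¬stuck control-rod sensor) ≈ 0.828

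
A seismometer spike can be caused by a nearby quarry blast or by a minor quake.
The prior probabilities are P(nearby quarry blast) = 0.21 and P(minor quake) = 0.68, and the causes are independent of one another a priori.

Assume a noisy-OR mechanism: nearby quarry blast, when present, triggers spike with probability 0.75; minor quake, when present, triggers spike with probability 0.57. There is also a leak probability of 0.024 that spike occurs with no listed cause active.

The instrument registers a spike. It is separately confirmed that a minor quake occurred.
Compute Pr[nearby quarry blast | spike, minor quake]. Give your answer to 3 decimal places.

Under noisy-OR, P(spike | causes) = 1 − (1−0.024)·∏(1−qᵢ) over the active causes.
P(spike | minor quake) = 0.58032·0.79 + 0.89508·0.21 = 0.458453 + 0.187967 = 0.646420
Of this, 0.187967 comes from 0.89508·0.21 (the nearby quarry blast=true cases).
P(nearby quarry blast | spike, minor quake) = 0.187967 / 0.646420 ≈ 0.291

Pr[nearby quarry blast | spike, minor quake] ≈ 0.291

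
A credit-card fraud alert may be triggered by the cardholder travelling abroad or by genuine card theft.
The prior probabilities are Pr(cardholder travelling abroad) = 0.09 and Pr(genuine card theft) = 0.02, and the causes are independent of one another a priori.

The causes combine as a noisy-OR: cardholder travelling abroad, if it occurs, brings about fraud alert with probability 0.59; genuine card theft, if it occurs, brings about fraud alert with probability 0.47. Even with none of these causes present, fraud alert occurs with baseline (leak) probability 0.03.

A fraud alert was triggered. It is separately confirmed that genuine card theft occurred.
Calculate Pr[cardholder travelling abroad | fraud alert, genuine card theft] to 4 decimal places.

Under noisy-OR, P(fraud alert | causes) = 1 − (1−0.03)·∏(1−qᵢ) over the active causes.
By total probability over both values of cardholder travelling abroad:
  P(fraud alert | genuine card theft) = 0.4859×0.91 + 0.789219×0.09
        = 0.442169 + 0.071030 = 0.513199
The terms with cardholder travelling abroad present sum to 0.071030, so
  P(cardholder travelling abroad | fraud alert, genuine card theft) = 0.071030 / 0.513199 ≈ 0.1384

Pr[cardholder travelling abroad | fraud alert, genuine card theft] ≈ 0.1384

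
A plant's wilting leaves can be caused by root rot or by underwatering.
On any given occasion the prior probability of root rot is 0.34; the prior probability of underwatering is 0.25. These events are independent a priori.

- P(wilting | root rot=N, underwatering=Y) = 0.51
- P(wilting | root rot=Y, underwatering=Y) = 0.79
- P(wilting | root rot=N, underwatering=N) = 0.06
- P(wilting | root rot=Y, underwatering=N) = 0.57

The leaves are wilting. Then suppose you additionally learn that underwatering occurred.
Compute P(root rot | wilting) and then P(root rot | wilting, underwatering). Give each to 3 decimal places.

P(wilting) = 0.06×0.66×0.75 + 0.51×0.66×0.25 + 0.57×0.34×0.75 + 0.79×0.34×0.25 = 0.029700 + 0.084150 + 0.145350 + 0.067150 = 0.326350
Restricting to configurations with root rot present: 0.145350 + 0.067150 = 0.212500.
Hence the posterior is 0.212500/0.326350 ≈ 0.651.

Now condition on the additional information:
Weight on root rot=true, given the evidence: 0.79×0.34 = 0.268600
Denominator P(wilting | underwatering): 0.51×0.66 + 0.79×0.34 = 0.605200
Posterior = 0.268600 / 0.605200 ≈ 0.444

P(root rot | wilting) ≈ 0.651; P(root rot | wilting, underwatering) ≈ 0.444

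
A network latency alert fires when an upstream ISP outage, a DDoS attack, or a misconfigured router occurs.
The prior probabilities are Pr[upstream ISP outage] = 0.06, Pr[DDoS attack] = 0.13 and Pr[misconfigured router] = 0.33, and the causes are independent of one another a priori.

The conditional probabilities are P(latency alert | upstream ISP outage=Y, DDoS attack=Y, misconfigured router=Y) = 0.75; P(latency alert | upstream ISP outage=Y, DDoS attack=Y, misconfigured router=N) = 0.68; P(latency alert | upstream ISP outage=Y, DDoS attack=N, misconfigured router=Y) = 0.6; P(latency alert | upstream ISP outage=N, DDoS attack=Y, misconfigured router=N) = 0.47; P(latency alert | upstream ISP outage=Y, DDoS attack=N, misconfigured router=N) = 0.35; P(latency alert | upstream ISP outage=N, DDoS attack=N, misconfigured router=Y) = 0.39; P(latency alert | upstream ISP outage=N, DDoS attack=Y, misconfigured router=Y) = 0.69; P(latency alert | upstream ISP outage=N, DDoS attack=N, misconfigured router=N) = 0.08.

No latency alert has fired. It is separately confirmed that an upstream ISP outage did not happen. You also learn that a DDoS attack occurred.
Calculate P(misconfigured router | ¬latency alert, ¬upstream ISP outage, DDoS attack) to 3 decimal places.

P(misconfigured router | ¬latency alert, ¬upstream ISP outage, DDoS attack) ≈ 0.224

Sum P(¬latency alert|·) weighted by the priors over both values of misconfigured router:
  P(¬latency alert | ¬upstream ISP outage, DDoS attack) = 0.53·0.67 + 0.31·0.33
        = 0.355100 + 0.102300 = 0.457400
Keeping only the misconfigured router-present terms gives 0.102300, so
  P(misconfigured router | ¬latency alert, ¬upstream ISP outage, DDoS attack) = 0.102300 / 0.457400 ≈ 0.224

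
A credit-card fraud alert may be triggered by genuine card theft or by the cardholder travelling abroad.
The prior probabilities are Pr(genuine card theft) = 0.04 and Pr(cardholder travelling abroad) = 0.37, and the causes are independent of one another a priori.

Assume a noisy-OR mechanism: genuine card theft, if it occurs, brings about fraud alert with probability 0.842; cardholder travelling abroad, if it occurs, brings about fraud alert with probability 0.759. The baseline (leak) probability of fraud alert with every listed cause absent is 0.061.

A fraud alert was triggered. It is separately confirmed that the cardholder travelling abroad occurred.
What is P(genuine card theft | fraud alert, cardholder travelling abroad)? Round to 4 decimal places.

Under noisy-OR, P(fraud alert | causes) = 1 − (1−0.061)·∏(1−qᵢ) over the active causes.
For the numerator, keep only genuine card theft=true terms: 0.964245·0.04 = 0.038570
Denominator P(fraud alert | cardholder travelling abroad): 0.773701·0.96 + 0.964245·0.04 = 0.781323
P(genuine card theft | fraud alert, cardholder travelling abroad) = 0.038570/0.781323 ≈ 0.0494

P(genuine card theft | fraud alert, cardholder travelling abroad) ≈ 0.0494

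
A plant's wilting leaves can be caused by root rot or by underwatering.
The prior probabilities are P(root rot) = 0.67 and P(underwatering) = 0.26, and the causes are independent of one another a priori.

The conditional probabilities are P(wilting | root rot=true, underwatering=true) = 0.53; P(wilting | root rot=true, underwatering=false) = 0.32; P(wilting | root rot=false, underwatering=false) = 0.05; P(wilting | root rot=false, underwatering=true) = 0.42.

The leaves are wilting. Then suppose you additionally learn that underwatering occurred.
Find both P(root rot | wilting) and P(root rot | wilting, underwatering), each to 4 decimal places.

Weight on root rot=true, given the evidence: 0.158656 + 0.092326 = 0.250982
The normalizing constant is 0.05×0.33×0.74 + 0.42×0.33×0.26 + 0.32×0.67×0.74 + 0.53×0.67×0.26 = 0.299228
P(root rot | wilting) = 0.250982/0.299228 ≈ 0.8388

Now also conditioning on underwatering=true:
P(wilting | underwatering) = 0.42·0.33 + 0.53·0.67 = 0.138600 + 0.355100 = 0.493700
Of this, 0.355100 comes from 0.53·0.67 (the root rot=true cases).
So P(root rot | wilting, underwatering) = 0.355100/0.493700 ≈ 0.7193.
Conditioning on underwatering lowers the posterior on root rot: the classic explaining-away effect in a common-effect structure.

P(root rot | wilting) ≈ 0.8388; P(root rot | wilting, underwatering) ≈ 0.7193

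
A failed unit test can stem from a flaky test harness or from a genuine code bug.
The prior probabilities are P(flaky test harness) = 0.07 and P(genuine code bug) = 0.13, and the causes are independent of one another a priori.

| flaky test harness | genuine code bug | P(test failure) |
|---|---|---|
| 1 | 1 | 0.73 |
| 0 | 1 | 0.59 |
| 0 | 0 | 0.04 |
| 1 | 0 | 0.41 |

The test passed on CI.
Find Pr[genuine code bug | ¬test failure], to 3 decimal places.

Pr[genuine code bug | ¬test failure] ≈ 0.060

For the numerator, keep only genuine code bug=true terms: 0.049569 + 0.002457 = 0.052026
The normalizing constant is 0.96×0.93×0.87 + 0.41×0.93×0.13 + 0.59×0.07×0.87 + 0.27×0.07×0.13 = 0.864693
P(genuine code bug | ¬test failure) = 0.052026/0.864693 ≈ 0.060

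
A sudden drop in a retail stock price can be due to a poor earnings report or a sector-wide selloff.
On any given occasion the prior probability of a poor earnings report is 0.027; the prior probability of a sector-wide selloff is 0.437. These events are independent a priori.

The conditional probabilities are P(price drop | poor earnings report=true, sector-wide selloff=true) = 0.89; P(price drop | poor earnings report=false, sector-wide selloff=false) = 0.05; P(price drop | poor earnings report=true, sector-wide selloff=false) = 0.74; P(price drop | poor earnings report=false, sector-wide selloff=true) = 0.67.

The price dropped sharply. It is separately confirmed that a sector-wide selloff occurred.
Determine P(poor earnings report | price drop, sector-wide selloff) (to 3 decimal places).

P(price drop | sector-wide selloff) = 0.67×0.973 + 0.89×0.027 = 0.651910 + 0.024030 = 0.675940
Of this, 0.024030 comes from 0.89×0.027 (the poor earnings report=true cases).
So P(poor earnings report | price drop, sector-wide selloff) = 0.024030/0.675940 ≈ 0.036.

P(poor earnings report | price drop, sector-wide selloff) ≈ 0.036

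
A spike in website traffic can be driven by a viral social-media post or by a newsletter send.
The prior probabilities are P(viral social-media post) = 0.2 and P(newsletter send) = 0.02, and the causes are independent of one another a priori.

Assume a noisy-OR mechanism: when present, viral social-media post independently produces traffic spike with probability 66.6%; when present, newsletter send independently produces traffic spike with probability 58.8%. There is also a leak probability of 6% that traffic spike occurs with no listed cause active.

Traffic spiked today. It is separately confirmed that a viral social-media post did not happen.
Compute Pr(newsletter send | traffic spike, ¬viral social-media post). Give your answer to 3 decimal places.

Under noisy-OR, P(traffic spike | causes) = 1 − (1−0.06)·∏(1−qᵢ) over the active causes.
Numerator (weight on configurations with newsletter send): 0.61272·0.02 = 0.012254
Normalizer over all consistent configurations: 0.06·0.98 + 0.61272·0.02 = 0.071054
P(newsletter send | traffic spike, ¬viral social-media post) = 0.012254/0.071054 ≈ 0.172

Pr(newsletter send | traffic spike, ¬viral social-media post) ≈ 0.172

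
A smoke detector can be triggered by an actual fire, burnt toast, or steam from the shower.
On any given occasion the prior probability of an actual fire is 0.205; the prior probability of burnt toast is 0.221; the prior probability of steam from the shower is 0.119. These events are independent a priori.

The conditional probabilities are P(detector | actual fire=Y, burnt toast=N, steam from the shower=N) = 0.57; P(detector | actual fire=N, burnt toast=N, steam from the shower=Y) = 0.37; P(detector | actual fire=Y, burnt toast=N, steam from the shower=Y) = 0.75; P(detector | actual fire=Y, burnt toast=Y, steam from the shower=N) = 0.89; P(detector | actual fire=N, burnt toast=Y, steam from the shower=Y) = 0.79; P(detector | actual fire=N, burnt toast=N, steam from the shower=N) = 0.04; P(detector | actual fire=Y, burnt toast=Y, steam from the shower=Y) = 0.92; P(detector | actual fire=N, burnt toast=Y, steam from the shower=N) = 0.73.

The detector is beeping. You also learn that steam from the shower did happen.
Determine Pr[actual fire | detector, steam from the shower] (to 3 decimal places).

Pr[actual fire | detector, steam from the shower] ≈ 0.305

P(detector | steam from the shower) = 0.37·0.795·0.779 + 0.79·0.795·0.221 + 0.75·0.205·0.779 + 0.92·0.205·0.221 = 0.229143 + 0.138799 + 0.119771 + 0.041681 = 0.529394
Restricting to configurations with actual fire present: 0.119771 + 0.041681 = 0.161452.
Hence the posterior is 0.161452/0.529394 ≈ 0.305.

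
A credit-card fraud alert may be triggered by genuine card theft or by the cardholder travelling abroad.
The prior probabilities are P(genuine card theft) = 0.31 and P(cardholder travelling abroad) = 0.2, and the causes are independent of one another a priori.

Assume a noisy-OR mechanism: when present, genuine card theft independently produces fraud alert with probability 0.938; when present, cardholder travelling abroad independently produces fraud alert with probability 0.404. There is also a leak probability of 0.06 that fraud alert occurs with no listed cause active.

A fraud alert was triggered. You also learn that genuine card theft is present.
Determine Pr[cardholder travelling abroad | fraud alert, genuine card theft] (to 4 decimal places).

Pr[cardholder travelling abroad | fraud alert, genuine card theft] ≈ 0.2040

Under noisy-OR, P(fraud alert | causes) = 1 − (1−0.06)·∏(1−qᵢ) over the active causes.
For the numerator, keep only cardholder travelling abroad=true terms: 0.965265×0.2 = 0.193053
Denominator P(fraud alert | genuine card theft): 0.94172×0.8 + 0.965265×0.2 = 0.946429
P(cardholder travelling abroad | fraud alert, genuine card theft) = 0.193053/0.946429 ≈ 0.2040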